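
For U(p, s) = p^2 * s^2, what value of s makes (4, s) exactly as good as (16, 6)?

s = 24

U(16, 6) = 9216.
Set U(4, s) = 9216 and solve.
With p = 4: 4^2 = 16, so s^2 = 9216/16 = 576; taking the square root, s = 24.
Check: U(4, 24) = 9216.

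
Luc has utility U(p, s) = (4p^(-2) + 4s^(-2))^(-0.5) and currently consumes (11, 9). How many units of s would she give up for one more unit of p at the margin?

MRS = 729/1331

For CES with ρ = -2, MRS = (s/p)^3.
At (11, 9): MRS = 729/1331.
So at (11, 9) the consumer would give up 729/1331 units of s for one more unit of p.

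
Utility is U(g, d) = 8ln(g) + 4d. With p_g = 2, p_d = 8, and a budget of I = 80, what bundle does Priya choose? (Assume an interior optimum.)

MU_g = 8/g, MU_d = 4.
MRS = 8/g ÷ 4.
Tangency: set MRS = p_g/p_d = 2/8 = 0.25.
MRS depends only on g: 2/g = 0.25 ⇒ g* = 2/0.25 = 8.
From the budget, 8·d = 80 − 2·8 = 64, so d* = 8.

g* = 8, d* = 8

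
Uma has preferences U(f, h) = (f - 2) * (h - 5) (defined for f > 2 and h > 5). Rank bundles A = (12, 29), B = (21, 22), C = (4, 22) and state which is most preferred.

Evaluate utility at each bundle:
U(A) = 240.
U(B) = 323.
U(C) = 34.
Highest utility is B, so B ≻ A ≻ C.

Bundle B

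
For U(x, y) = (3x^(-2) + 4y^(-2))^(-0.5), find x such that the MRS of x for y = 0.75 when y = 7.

For CES with ρ = -2, MRS = (3/4)·(y/x)^3.
Setting (3/4)·(7/x)^3 = 0.75 gives (7/x)^3 = 1, so 7/x = 1 and x = 7.

x = 7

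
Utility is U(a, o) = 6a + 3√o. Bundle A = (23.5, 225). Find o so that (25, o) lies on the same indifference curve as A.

U(23.5, 225) = 186.
Set U(25, o) = 186 and solve.
With a = 25: 3√o = 186 − 6·25 = 36, so √o = 12 and o = 144.
Check: U(25, 144) = 186.

o = 144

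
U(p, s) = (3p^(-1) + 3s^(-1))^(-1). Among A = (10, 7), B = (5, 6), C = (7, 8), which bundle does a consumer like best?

Bundle A

Evaluate utility at each bundle:
U(A) = 1.373.
U(B) = 0.909.
U(C) = 1.244.
Highest utility is A, so A ≻ C ≻ B.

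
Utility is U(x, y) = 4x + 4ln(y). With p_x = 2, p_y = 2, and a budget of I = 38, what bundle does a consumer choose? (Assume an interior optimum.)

MU_x = 4, MU_y = 4/y.
MRS = 4 ÷ (4/y).
Tangency: set MRS = p_x/p_y = 2/2 = 1.
MRS depends only on y: y = 1 ⇒ y* = 1.
From the budget, 2·x = 38 − 2·1 = 36, so x* = 18.

x* = 18, y* = 1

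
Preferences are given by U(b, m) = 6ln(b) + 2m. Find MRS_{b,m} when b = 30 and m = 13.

MU_b = 6/b, MU_m = 2.
MRS = 6/b ÷ 2.
At (30, 13): MRS = 0.1.
That is, one extra unit of b is worth 0.1 units of m at the margin.

MRS = 0.1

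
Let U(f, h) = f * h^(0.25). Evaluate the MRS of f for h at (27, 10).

MRS = 40/27

MU_f = h^(0.25) and MU_h = 0.25·f·h^(-0.75).
MRS = MU_f/MU_h = (4)·h/f.
At (27, 10): MRS = 40/27.
So at (27, 10) the consumer would give up 40/27 units of h for one more unit of f.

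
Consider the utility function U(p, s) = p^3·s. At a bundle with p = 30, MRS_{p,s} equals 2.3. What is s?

MU_p = 3·p^2·s and MU_s = p^3.
MRS = MU_p/MU_s = (3/1)·s/p.
Substitute p = 30: MRS = s/10. Setting s/10 = 2.3 gives s = 2.3·10 = 23.

s = 23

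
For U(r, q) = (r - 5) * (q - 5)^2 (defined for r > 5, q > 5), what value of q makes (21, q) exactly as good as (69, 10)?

U(69, 10) = 1600.
Set U(21, q) = 1600 and solve.
With r = 21: (21 − 5) = 16, so (q − 5)^2 = 1600/16 = 100.
Taking the square root (with q > 5): q − 5 = 10, so q = 15.
Check: U(21, 15) = 1600.

q = 15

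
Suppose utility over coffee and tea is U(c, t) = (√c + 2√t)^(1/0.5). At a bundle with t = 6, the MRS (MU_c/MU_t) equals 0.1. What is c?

c = 150

For CES with ρ = 0.5, MRS = (1/2)·√(t/c).
Setting (1/2)·√(6/c) = 0.1 gives √(6/c) = 0.2, so 6/c = 1/25 and c = 150.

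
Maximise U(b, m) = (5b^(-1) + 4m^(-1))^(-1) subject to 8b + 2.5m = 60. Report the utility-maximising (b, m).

For CES with ρ = -1, MRS = (5/4)·(m/b)^2.
Tangency: set MRS = p_b/p_m = 8/2.5 = 3.2.
So (m/b)^2 = 64/25; taking the square root, m/b = 1.6, i.e. m = 1.6·b.
Substitute into the budget 8·b + 2.5·m = 60: 12·b = 60, so b* = 5 and m* = 1.6·5 = 8.

b* = 5, m* = 8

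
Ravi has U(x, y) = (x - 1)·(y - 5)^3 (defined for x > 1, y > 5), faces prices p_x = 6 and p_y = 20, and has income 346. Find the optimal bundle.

x* = 11, y* = 14

MU_x = (y−5)^3, MU_y = 3·(x−1)·(y−5)^2.
MRS = (1/3)·(y−5)/(x−1).
Tangency: set MRS = p_x/p_y = 6/20 = 0.3.
So (1/3)·(y − 5)/(x − 1) = 0.3, i.e. (y − 5) = 0.9·(x − 1).
Rewrite the budget in excess-of-subsistence terms: 6·(x − 1) + 20·(y − 5) = 346 − 6·1 − 20·5 = 240.
Substituting, 24·(x − 1) = 240, so x − 1 = 10 and x* = 11.
Then y − 5 = 0.9·10 = 9, so y* = 14.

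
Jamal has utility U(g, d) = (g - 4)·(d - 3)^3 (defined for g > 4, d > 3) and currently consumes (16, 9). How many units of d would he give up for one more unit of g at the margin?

MRS = 1/6

MU_g = (d−3)^3, MU_d = 3·(g−4)·(d−3)^2.
MRS = (1/3)·(d−3)/(g−4).
At (16, 9): MRS = 1/6.
So at (16, 9) the consumer would give up 1/6 units of d for one more unit of g.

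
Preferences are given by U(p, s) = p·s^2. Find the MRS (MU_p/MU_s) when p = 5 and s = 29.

MRS = 2.9

MU_p = s^2 and MU_s = 2·p·s.
MRS = MU_p/MU_s = (1/2)·s/p.
At (5, 29): MRS = 2.9.
That is, one extra unit of p is worth 2.9 units of s at the margin.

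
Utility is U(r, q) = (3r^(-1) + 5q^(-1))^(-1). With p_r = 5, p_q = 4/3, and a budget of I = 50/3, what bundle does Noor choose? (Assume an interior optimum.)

r* = 2, q* = 5

For CES with ρ = -1, MRS = (3/5)·(q/r)^2.
Tangency: set MRS = p_r/p_q = 5/(4/3) = 3.75.
So (q/r)^2 = 6.25; taking the square root, q/r = 2.5, i.e. q = 2.5·r.
Substitute into the budget 5·r + (4/3)·q = 50/3: (25/3)·r = 50/3, so r* = 2 and q* = 2.5·2 = 5.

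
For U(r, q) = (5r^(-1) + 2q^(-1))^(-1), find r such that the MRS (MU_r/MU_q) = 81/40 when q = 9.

r = 10

For CES with ρ = -1, MRS = (5/2)·(q/r)^2.
Setting (5/2)·(9/r)^2 = 81/40 gives (9/r)^2 = 81/100, so 9/r = 0.9 and r = 10.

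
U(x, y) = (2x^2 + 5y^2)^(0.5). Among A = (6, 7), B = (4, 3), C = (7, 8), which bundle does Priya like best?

Evaluate utility at each bundle:
U(A) = 17.804.
U(B) = 8.775.
U(C) = 20.445.
Highest utility is C, so C ≻ A ≻ B.

Bundle C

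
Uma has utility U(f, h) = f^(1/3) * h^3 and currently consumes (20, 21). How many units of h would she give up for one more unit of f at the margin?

MRS = 7/60

MU_f = 1/3·f^(-2/3)·h^3 and MU_h = 3·f^(1/3)·h^2.
MRS = MU_f/MU_h = (1/9)·h/f.
At (20, 21): MRS = 7/60.
The indifference curve has slope −7/60 at this bundle.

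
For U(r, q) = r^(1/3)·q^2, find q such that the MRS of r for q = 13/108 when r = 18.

q = 13

MU_r = 1/3·r^(-2/3)·q^2 and MU_q = 2·r^(1/3)·q.
MRS = MU_r/MU_q = (1/6)·q/r.
Substitute r = 18: MRS = q/108. Setting q/108 = 13/108 gives q = (13/108)·108 = 13.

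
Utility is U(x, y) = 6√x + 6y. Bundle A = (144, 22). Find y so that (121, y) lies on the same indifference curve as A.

U(144, 22) = 204.
Set U(121, y) = 204 and solve.
With x = 121: √121 = 11, so 6y = 204 − 6·11 = 138 and y = 23.
Check: U(121, 23) = 204.

y = 23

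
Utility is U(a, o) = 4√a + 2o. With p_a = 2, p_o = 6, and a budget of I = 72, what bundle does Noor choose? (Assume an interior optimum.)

MU_a = 4/(2√a), MU_o = 2.
MRS = 4/(2√a) ÷ 2.
Tangency: set MRS = p_a/p_o = 2/6 = 1/3.
MRS depends only on a: 1/√a = 1/3 ⇒ √a = 1/(1/3) = 3 ⇒ a* = 9.
From the budget, 6·o = 72 − 2·9 = 54, so o* = 9.

a* = 9, o* = 9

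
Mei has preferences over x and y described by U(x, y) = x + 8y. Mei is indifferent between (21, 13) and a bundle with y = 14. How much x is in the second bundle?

U(21, 13) = 125.
Set U(x, 14) = 125 and solve.
x + 8·14 = 125 ⇒ x = 13 ⇒ x = 13.
Check: U(13, 14) = 125.

x = 13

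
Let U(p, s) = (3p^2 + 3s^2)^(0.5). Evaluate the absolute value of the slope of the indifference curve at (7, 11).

For CES with ρ = 2, MRS = (s/p)^(-1).
At (7, 11): MRS = 7/11.
That is, one extra unit of p is worth 7/11 units of s at the margin.

MRS = 7/11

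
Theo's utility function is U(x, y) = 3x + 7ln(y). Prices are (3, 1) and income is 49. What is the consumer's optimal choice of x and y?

MU_x = 3, MU_y = 7/y.
MRS = 3 ÷ (7/y).
Tangency: set MRS = p_x/p_y = 3/1 = 3.
MRS depends only on y: (3/7)·y = 3 ⇒ y* = 3/(3/7) = 7.
From the budget, 3·x = 49 − 1·7 = 42, so x* = 14.

x* = 14, y* = 7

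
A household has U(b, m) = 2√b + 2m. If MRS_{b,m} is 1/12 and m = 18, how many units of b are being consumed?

MU_b = 2/(2√b), MU_m = 2.
MRS = 2/(2√b) ÷ 2.
MRS depends only on b: 0.5/√b = 1/12 ⇒ √b = 0.5/(1/12) = 6 ⇒ b = 36.

b = 36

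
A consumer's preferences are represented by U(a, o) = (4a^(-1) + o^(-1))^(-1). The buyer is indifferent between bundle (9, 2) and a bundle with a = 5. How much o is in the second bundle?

o = 90/13

U depends on (a, o) only through S = 4a^(-1) + o^(-1), so equal utility means equal S. At (9, 2): S = 17/18.
With a = 5: 4·5^(-1) = 0.8, so o^(-1) = 17/18 − 0.8 = 13/90.
Hence o = 1/(13/90) = 90/13.
Check: U(5, 90/13) = 1.0588.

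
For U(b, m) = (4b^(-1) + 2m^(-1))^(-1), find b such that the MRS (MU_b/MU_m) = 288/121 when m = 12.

b = 11

For CES with ρ = -1, MRS = (4/2)·(m/b)^2.
Setting (4/2)·(12/b)^2 = 288/121 gives (12/b)^2 = 144/121, so 12/b = 12/11 and b = 11.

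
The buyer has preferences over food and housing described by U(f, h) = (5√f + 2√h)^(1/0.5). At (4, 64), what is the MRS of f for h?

For CES with ρ = 0.5, MRS = (5/2)·√(h/f).
At (4, 64): MRS = 10.
The indifference curve has slope −10 at this bundle.

MRS = 10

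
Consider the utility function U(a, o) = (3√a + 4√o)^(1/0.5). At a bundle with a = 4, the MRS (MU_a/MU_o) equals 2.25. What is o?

o = 36

For CES with ρ = 0.5, MRS = (3/4)·√(o/a).
Setting (3/4)·√(o/4) = 2.25 gives √(o/4) = 3, so o/4 = 9 and o = 36.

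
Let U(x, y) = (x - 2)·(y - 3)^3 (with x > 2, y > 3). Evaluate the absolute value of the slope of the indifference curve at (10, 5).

MU_x = (y−3)^3, MU_y = 3·(x−2)·(y−3)^2.
MRS = (1/3)·(y−3)/(x−2).
At (10, 5): MRS = 1/12.
So at (10, 5) the consumer would give up 1/12 units of y for one more unit of x.

MRS = 1/12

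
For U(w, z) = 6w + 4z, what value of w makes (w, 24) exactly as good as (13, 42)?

U(13, 42) = 246.
Set U(w, 24) = 246 and solve.
6w + 4·24 = 246 ⇒ 6w = 150 ⇒ w = 25.
Check: U(25, 24) = 246.

w = 25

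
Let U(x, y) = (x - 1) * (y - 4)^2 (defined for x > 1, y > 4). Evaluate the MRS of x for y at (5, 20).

MRS = 2

MU_x = (y−4)^2, MU_y = 2·(x−1)·(y−4).
MRS = (1/2)·(y−4)/(x−1).
At (5, 20): MRS = 2.
That is, one extra unit of x is worth 2 units of y at the margin.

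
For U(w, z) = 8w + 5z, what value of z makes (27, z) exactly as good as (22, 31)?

z = 23

U(22, 31) = 331.
Set U(27, z) = 331 and solve.
8·27 + 5z = 331 ⇒ 5z = 115 ⇒ z = 23.
Check: U(27, 23) = 331.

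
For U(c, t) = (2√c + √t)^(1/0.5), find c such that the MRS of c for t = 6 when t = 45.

For CES with ρ = 0.5, MRS = (2/1)·√(t/c).
Setting (2/1)·√(45/c) = 6 gives √(45/c) = 3, so 45/c = 9 and c = 5.

c = 5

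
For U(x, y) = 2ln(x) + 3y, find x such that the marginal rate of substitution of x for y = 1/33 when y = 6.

MU_x = 2/x, MU_y = 3.
MRS = 2/x ÷ 3.
MRS depends only on x: (2/3)/x = 1/33 ⇒ x = (2/3)/(1/33) = 22.

x = 22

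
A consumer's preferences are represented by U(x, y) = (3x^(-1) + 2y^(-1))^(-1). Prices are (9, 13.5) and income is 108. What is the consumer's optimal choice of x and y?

x* = 6, y* = 4

For CES with ρ = -1, MRS = (3/2)·(y/x)^2.
Tangency: set MRS = p_x/p_y = 9/13.5 = 2/3.
So (y/x)^2 = 4/9; taking the square root, y/x = 2/3, i.e. y = (2/3)·x.
Substitute into the budget 9·x + 13.5·y = 108: 18·x = 108, so x* = 6 and y* = (2/3)·6 = 4.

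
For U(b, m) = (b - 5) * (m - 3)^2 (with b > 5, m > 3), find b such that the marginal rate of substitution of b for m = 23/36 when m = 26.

MU_b = (m−3)^2, MU_m = 2·(b−5)·(m−3).
MRS = (1/2)·(m−3)/(b−5).
Substitute m = 26: MRS = 11.5/(b − 5). Setting this equal to 23/36 gives b − 5 = 11.5/(23/36) = 18, so b = 23.

b = 23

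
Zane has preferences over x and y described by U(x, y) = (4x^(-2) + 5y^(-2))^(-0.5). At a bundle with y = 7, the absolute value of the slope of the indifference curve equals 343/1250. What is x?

For CES with ρ = -2, MRS = (4/5)·(y/x)^3.
Setting (4/5)·(7/x)^3 = 343/1250 gives (7/x)^3 = 343/1000, so 7/x = 0.7 and x = 10.

x = 10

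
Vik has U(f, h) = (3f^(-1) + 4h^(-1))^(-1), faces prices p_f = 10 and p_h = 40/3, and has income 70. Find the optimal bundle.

For CES with ρ = -1, MRS = (3/4)·(h/f)^2.
Tangency: set MRS = p_f/p_h = 10/(40/3) = 0.75.
So (h/f)^2 = 1; taking the square root, h/f = 1, i.e. h = f.
Substitute into the budget 10·f + (40/3)·h = 70: (70/3)·f = 70, so f* = 3 and h* = 3.

f* = 3, h* = 3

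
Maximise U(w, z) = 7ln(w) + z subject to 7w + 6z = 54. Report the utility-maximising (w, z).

MU_w = 7/w, MU_z = 1.
MRS = 7/w ÷ 1.
Tangency: set MRS = p_w/p_z = 7/6.
MRS depends only on w: 7/w = 7/6 ⇒ w* = 7/(7/6) = 6.
From the budget, 6·z = 54 − 7·6 = 12, so z* = 2.

w* = 6, z* = 2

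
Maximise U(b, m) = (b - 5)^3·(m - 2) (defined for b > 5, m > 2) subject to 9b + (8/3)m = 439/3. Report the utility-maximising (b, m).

b* = 13, m* = 11

MU_b = 3·(b−5)^2·(m−2), MU_m = (b−5)^3.
MRS = (3/1)·(m−2)/(b−5).
Tangency: set MRS = p_b/p_m = 9/(8/3) = 3.375.
So (3/1)·(m − 2)/(b − 5) = 3.375, i.e. (m − 2) = 1.125·(b − 5).
Rewrite the budget in excess-of-subsistence terms: 9·(b − 5) + (8/3)·(m − 2) = 439/3 − 9·5 − (8/3)·2 = 96.
Substituting, 12·(b − 5) = 96, so b − 5 = 8 and b* = 13.
Then m − 2 = 1.125·8 = 9, so m* = 11.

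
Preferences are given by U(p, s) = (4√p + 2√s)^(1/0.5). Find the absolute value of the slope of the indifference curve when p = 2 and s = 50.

For CES with ρ = 0.5, MRS = (4/2)·√(s/p).
At (2, 50): MRS = 10.
That is, one extra unit of p is worth 10 units of s at the margin.

MRS = 10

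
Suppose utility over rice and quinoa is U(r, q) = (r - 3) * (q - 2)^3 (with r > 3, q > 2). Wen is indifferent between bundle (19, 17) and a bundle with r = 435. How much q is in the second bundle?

q = 7

U(19, 17) = 54000.
Set U(435, q) = 54000 and solve.
With r = 435: (435 − 3) = 432, so (q − 2)^3 = 54000/432 = 125.
Taking the cube root (with q > 2): q − 2 = 5, so q = 7.
Check: U(435, 7) = 54000.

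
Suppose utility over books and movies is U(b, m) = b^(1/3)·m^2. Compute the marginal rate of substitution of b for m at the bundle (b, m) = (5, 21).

MRS = 0.7

MU_b = 1/3·b^(-2/3)·m^2 and MU_m = 2·b^(1/3)·m.
MRS = MU_b/MU_m = (1/6)·m/b.
At (5, 21): MRS = 0.7.
The indifference curve has slope −0.7 at this bundle.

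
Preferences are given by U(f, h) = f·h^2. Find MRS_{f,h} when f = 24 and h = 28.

MU_f = h^2 and MU_h = 2·f·h.
MRS = MU_f/MU_h = (1/2)·h/f.
At (24, 28): MRS = 7/12.
That is, one extra unit of f is worth 7/12 units of h at the margin.

MRS = 7/12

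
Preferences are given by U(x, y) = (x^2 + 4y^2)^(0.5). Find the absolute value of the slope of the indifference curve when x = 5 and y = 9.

For CES with ρ = 2, MRS = (1/4)·(y/x)^(-1).
At (5, 9): MRS = 5/36.
So at (5, 9) the consumer would give up 5/36 units of y for one more unit of x.

MRS = 5/36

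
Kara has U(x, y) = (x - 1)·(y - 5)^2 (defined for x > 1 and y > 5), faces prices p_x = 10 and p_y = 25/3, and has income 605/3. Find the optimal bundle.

MU_x = (y−5)^2, MU_y = 2·(x−1)·(y−5).
MRS = (1/2)·(y−5)/(x−1).
Tangency: set MRS = p_x/p_y = 10/(25/3) = 1.2.
So (1/2)·(y − 5)/(x − 1) = 1.2, i.e. (y − 5) = 2.4·(x − 1).
Rewrite the budget in excess-of-subsistence terms: 10·(x − 1) + (25/3)·(y − 5) = 605/3 − 10·1 − (25/3)·5 = 150.
Substituting, 30·(x − 1) = 150, so x − 1 = 5 and x* = 6.
Then y − 5 = 2.4·5 = 12, so y* = 17.

x* = 6, y* = 17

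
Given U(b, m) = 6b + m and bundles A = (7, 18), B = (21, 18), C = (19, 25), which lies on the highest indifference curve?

Bundle B

Evaluate utility at each bundle:
U(A) = 60.
U(B) = 144.
U(C) = 139.
Highest utility is B, so B ≻ C ≻ A.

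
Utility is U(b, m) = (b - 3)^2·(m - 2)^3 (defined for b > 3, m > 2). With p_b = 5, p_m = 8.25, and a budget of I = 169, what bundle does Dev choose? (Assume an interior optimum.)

MU_b = 2·(b−3)·(m−2)^3, MU_m = 3·(b−3)^2·(m−2)^2.
MRS = (2/3)·(m−2)/(b−3).
Tangency: set MRS = p_b/p_m = 5/8.25 = 20/33.
So (2/3)·(m − 2)/(b − 3) = 20/33, i.e. (m − 2) = (10/11)·(b − 3).
Rewrite the budget in excess-of-subsistence terms: 5·(b − 3) + 8.25·(m − 2) = 169 − 5·3 − 8.25·2 = 137.5.
Substituting, 12.5·(b − 3) = 137.5, so b − 3 = 11 and b* = 14.
Then m − 2 = (10/11)·11 = 10, so m* = 12.

b* = 14, m* = 12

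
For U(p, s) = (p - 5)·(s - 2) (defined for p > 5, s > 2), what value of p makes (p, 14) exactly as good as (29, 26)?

U(29, 26) = 576.
Set U(p, 14) = 576 and solve.
With s = 14: (14 − 2) = 12, so (p − 5) = 576/12 = 48.
So p = 5 + 48 = 53.
Check: U(53, 14) = 576.

p = 53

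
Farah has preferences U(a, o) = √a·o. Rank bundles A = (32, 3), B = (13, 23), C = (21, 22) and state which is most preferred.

Bundle C

Evaluate utility at each bundle:
U(A) = 16.971.
U(B) = 82.928.
U(C) = 100.817.
Highest utility is C, so C ≻ B ≻ A.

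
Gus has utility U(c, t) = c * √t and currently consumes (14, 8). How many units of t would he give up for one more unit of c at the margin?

MU_c = √t and MU_t = 0.5·c·t^(-0.5).
MRS = MU_c/MU_t = (2)·t/c.
At (14, 8): MRS = 8/7.
That is, one extra unit of c is worth 8/7 units of t at the margin.

MRS = 8/7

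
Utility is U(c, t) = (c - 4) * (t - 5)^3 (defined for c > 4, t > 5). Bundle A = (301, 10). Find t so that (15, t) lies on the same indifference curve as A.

t = 20

U(301, 10) = 37125.
Set U(15, t) = 37125 and solve.
With c = 15: (15 − 4) = 11, so (t − 5)^3 = 37125/11 = 3375.
Taking the cube root (with t > 5): t − 5 = 15, so t = 20.
Check: U(15, 20) = 37125.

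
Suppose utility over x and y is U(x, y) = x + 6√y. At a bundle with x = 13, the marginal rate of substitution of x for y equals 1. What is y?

y = 9

MU_x = 1, MU_y = 6/(2√y).
MRS = 1 ÷ (6/(2√y)).
MRS depends only on y: (1/3)·√y = 1 ⇒ √y = 1/(1/3) = 3 ⇒ y = 9.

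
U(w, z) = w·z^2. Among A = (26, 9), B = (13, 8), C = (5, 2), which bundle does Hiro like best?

Bundle A

Evaluate utility at each bundle:
U(A) = 2106.
U(B) = 832.
U(C) = 20.
Highest utility is A, so A ≻ B ≻ C.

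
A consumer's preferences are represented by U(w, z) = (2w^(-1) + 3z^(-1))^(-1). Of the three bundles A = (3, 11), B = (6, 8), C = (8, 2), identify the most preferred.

Bundle B

Evaluate utility at each bundle:
U(A) = 1.065.
U(B) = 1.412.
U(C) = 0.571.
Highest utility is B, so B ≻ A ≻ C.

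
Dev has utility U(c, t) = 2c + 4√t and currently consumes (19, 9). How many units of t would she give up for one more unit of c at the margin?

MU_c = 2, MU_t = 4/(2√t).
MRS = 2 ÷ (4/(2√t)).
At (19, 9): MRS = 3.
That is, one extra unit of c is worth 3 units of t at the margin.

MRS = 3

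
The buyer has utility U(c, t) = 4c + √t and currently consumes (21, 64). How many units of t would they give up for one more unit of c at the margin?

MRS = 64

MU_c = 4, MU_t = 1/(2√t).
MRS = 4 ÷ (1/(2√t)).
At (21, 64): MRS = 64.
That is, one extra unit of c is worth 64 units of t at the margin.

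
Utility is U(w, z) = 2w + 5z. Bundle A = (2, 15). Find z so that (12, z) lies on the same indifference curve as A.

z = 11

U(2, 15) = 79.
Set U(12, z) = 79 and solve.
2·12 + 5z = 79 ⇒ 5z = 55 ⇒ z = 11.
Check: U(12, 11) = 79.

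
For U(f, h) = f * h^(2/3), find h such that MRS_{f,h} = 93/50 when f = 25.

MU_f = h^(2/3) and MU_h = 2/3·f·h^(-1/3).
MRS = MU_f/MU_h = (1.5)·h/f.
Substitute f = 25: MRS = h/(50/3). Setting h/(50/3) = 93/50 gives h = (93/50)·(50/3) = 31.

h = 31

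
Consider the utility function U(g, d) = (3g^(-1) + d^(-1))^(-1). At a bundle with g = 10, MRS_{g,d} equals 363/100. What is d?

For CES with ρ = -1, MRS = (3/1)·(d/g)^2.
Setting (3/1)·(d/10)^2 = 363/100 gives (d/10)^2 = 121/100, so d/10 = 1.1 and d = 11.

d = 11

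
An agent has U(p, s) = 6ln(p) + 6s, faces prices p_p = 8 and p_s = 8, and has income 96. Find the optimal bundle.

p* = 1, s* = 11

MU_p = 6/p, MU_s = 6.
MRS = 6/p ÷ 6.
Tangency: set MRS = p_p/p_s = 8/8 = 1.
MRS depends only on p: 1/p = 1 ⇒ p* = 1/1 = 1.
From the budget, 8·s = 96 − 8·1 = 88, so s* = 11.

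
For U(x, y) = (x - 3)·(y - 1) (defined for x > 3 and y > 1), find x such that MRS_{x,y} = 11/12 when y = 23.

MU_x = (y−1), MU_y = (x−3).
MRS = (y−1)/(x−3).
Substitute y = 23: MRS = 22/(x − 3). Setting this equal to 11/12 gives x − 3 = 22/(11/12) = 24, so x = 27.

x = 27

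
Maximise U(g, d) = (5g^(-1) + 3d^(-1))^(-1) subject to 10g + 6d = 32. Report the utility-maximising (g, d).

g* = 2, d* = 2

For CES with ρ = -1, MRS = (5/3)·(d/g)^2.
Tangency: set MRS = p_g/p_d = 10/6 = 5/3.
So (d/g)^2 = 1; taking the square root, d/g = 1, i.e. d = g.
Substitute into the budget 10·g + 6·d = 32: 16·g = 32, so g* = 2 and d* = 2.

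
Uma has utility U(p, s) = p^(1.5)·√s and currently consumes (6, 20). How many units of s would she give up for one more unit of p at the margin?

MRS = 10

MU_p = 1.5·√p·√s and MU_s = 0.5·p^(1.5)·s^(-0.5).
MRS = MU_p/MU_s = (3)·s/p.
At (6, 20): MRS = 10.
That is, one extra unit of p is worth 10 units of s at the margin.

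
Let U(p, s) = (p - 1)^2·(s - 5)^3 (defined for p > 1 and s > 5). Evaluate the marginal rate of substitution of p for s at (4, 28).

MU_p = 2·(p−1)·(s−5)^3, MU_s = 3·(p−1)^2·(s−5)^2.
MRS = (2/3)·(s−5)/(p−1).
At (4, 28): MRS = 46/9.
That is, one extra unit of p is worth 46/9 units of s at the margin.

MRS = 46/9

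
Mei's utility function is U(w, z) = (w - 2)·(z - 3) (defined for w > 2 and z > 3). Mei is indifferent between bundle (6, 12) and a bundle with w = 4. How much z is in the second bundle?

z = 21

U(6, 12) = 36.
Set U(4, z) = 36 and solve.
With w = 4: (4 − 2) = 2, so (z − 3) = 36/2 = 18.
So z = 3 + 18 = 21.
Check: U(4, 21) = 36.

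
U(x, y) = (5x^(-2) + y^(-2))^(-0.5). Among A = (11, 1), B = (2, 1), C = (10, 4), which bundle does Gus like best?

Evaluate utility at each bundle:
U(A) = 0.980.
U(B) = 0.667.
U(C) = 2.981.
Highest utility is C, so C ≻ A ≻ B.

Bundle C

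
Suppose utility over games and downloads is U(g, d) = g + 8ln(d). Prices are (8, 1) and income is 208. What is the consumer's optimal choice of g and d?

g* = 18, d* = 64

MU_g = 1, MU_d = 8/d.
MRS = 1 ÷ (8/d).
Tangency: set MRS = p_g/p_d = 8/1 = 8.
MRS depends only on d: 0.125·d = 8 ⇒ d* = 8/0.125 = 64.
From the budget, 8·g = 208 − 1·64 = 144, so g* = 18.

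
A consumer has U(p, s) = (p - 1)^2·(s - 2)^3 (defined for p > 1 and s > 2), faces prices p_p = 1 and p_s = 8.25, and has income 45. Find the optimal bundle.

p* = 12, s* = 4

MU_p = 2·(p−1)·(s−2)^3, MU_s = 3·(p−1)^2·(s−2)^2.
MRS = (2/3)·(s−2)/(p−1).
Tangency: set MRS = p_p/p_s = 1/8.25 = 4/33.
So (2/3)·(s − 2)/(p − 1) = 4/33, i.e. (s − 2) = (2/11)·(p − 1).
Rewrite the budget in excess-of-subsistence terms: 1·(p − 1) + 8.25·(s − 2) = 45 − 1·1 − 8.25·2 = 27.5.
Substituting, 2.5·(p − 1) = 27.5, so p − 1 = 11 and p* = 12.
Then s − 2 = (2/11)·11 = 2, so s* = 4.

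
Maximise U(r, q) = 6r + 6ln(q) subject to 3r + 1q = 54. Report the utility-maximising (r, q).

MU_r = 6, MU_q = 6/q.
MRS = 6 ÷ (6/q).
Tangency: set MRS = p_r/p_q = 3/1 = 3.
MRS depends only on q: q = 3 ⇒ q* = 3.
From the budget, 3·r = 54 − 1·3 = 51, so r* = 17.

r* = 17, q* = 3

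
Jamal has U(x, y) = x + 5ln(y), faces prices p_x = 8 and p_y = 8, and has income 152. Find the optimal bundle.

MU_x = 1, MU_y = 5/y.
MRS = 1 ÷ (5/y).
Tangency: set MRS = p_x/p_y = 8/8 = 1.
MRS depends only on y: 0.2·y = 1 ⇒ y* = 1/0.2 = 5.
From the budget, 8·x = 152 − 8·5 = 112, so x* = 14.

x* = 14, y* = 5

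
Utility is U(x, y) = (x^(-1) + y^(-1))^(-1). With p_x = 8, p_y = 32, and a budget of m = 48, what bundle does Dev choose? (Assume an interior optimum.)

x* = 2, y* = 1

For CES with ρ = -1, MRS = (y/x)^2.
Tangency: set MRS = p_x/p_y = 8/32 = 0.25.
So (y/x)^2 = 0.25; taking the square root, y/x = 0.5, i.e. y = 0.5·x.
Substitute into the budget 8·x + 32·y = 48: 24·x = 48, so x* = 2 and y* = 0.5·2 = 1.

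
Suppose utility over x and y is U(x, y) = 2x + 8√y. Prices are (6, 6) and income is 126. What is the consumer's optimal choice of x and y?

x* = 17, y* = 4

MU_x = 2, MU_y = 8/(2√y).
MRS = 2 ÷ (8/(2√y)).
Tangency: set MRS = p_x/p_y = 6/6 = 1.
MRS depends only on y: 0.5·√y = 1 ⇒ √y = 1/0.5 = 2 ⇒ y* = 4.
From the budget, 6·x = 126 − 6·4 = 102, so x* = 17.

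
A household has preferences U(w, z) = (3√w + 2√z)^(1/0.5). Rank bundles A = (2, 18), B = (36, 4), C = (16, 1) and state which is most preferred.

Evaluate utility at each bundle:
U(A) = 162.000.
U(B) = 484.000.
U(C) = 196.000.
Highest utility is B, so B ≻ C ≻ A.

Bundle B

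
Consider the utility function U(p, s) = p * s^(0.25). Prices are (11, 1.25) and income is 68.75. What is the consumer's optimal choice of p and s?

MU_p = s^(0.25) and MU_s = 0.25·p·s^(-0.75).
MRS = MU_p/MU_s = (4)·s/p.
Tangency: set MRS = p_p/p_s = 11/1.25 = 8.8.
So (4)·s/p = 8.8, i.e. s = 2.2·p.
Substitute into the budget 11·p + 1.25·s = 68.75: 13.75·p = 68.75, so p* = 5.
Then s* = 2.2·5 = 11.

p* = 5, s* = 11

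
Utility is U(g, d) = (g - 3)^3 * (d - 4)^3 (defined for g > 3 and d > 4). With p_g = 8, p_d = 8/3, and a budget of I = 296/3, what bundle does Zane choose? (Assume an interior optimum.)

g* = 7, d* = 16

MU_g = 3·(g−3)^2·(d−4)^3, MU_d = 3·(g−3)^3·(d−4)^2.
MRS = (d−4)/(g−3).
Tangency: set MRS = p_g/p_d = 8/(8/3) = 3.
So (d − 4)/(g − 3) = 3, i.e. (d − 4) = 3·(g − 3).
Rewrite the budget in excess-of-subsistence terms: 8·(g − 3) + (8/3)·(d − 4) = 296/3 − 8·3 − (8/3)·4 = 64.
Substituting, 16·(g − 3) = 64, so g − 3 = 4 and g* = 7.
Then d − 4 = 3·4 = 12, so d* = 16.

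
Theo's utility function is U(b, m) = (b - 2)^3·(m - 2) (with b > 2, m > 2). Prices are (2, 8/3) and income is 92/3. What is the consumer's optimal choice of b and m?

b* = 10, m* = 4

MU_b = 3·(b−2)^2·(m−2), MU_m = (b−2)^3.
MRS = (3/1)·(m−2)/(b−2).
Tangency: set MRS = p_b/p_m = 2/(8/3) = 0.75.
So (3/1)·(m − 2)/(b − 2) = 0.75, i.e. (m − 2) = 0.25·(b − 2).
Rewrite the budget in excess-of-subsistence terms: 2·(b − 2) + (8/3)·(m − 2) = 92/3 − 2·2 − (8/3)·2 = 64/3.
Substituting, (8/3)·(b − 2) = 64/3, so b − 2 = 8 and b* = 10.
Then m − 2 = 0.25·8 = 2, so m* = 4.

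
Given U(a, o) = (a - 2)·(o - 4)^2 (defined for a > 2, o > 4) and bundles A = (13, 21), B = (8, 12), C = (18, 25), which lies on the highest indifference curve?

Evaluate utility at each bundle:
U(A) = 3179.
U(B) = 384.
U(C) = 7056.
Highest utility is C, so C ≻ A ≻ B.

Bundle C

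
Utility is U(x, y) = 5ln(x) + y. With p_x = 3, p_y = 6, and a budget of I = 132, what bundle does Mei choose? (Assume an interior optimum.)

x* = 10, y* = 17

MU_x = 5/x, MU_y = 1.
MRS = 5/x ÷ 1.
Tangency: set MRS = p_x/p_y = 3/6 = 0.5.
MRS depends only on x: 5/x = 0.5 ⇒ x* = 5/0.5 = 10.
From the budget, 6·y = 132 − 3·10 = 102, so y* = 17.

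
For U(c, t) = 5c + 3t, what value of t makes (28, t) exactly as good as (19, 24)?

U(19, 24) = 167.
Set U(28, t) = 167 and solve.
5·28 + 3t = 167 ⇒ 3t = 27 ⇒ t = 9.
Check: U(28, 9) = 167.

t = 9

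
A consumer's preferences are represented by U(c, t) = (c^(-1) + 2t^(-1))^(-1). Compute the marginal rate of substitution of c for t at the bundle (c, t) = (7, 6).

MRS = 18/49

For CES with ρ = -1, MRS = (1/2)·(t/c)^2.
At (7, 6): MRS = 18/49.
So at (7, 6) the consumer would give up 18/49 units of t for one more unit of c.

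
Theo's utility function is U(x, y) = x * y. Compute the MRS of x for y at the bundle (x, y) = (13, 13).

MRS = 1

MU_x = y and MU_y = x.
MRS = MU_x/MU_y = y/x.
At (13, 13): MRS = 1.
So at (13, 13) the consumer would give up 1 units of y for one more unit of x.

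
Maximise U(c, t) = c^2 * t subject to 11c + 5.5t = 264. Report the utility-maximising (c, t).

c* = 16, t* = 16

MU_c = 2·c·t and MU_t = c^2.
MRS = MU_c/MU_t = (2/1)·t/c.
Tangency: set MRS = p_c/p_t = 11/5.5 = 2.
So (2/1)·t/c = 2, i.e. t = c.
Substitute into the budget 11·c + 5.5·t = 264: 16.5·c = 264, so c* = 16.
Then t* = 16.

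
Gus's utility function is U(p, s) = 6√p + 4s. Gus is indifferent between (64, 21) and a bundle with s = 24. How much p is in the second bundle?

p = 36

U(64, 21) = 132.
Set U(p, 24) = 132 and solve.
With s = 24: 6√p = 132 − 4·24 = 36, so √p = 6 and p = 36.
Check: U(36, 24) = 132.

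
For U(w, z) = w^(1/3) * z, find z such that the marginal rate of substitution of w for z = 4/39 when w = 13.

MU_w = 1/3·w^(-2/3)·z and MU_z = w^(1/3).
MRS = MU_w/MU_z = (1/3)·z/w.
Substitute w = 13: MRS = z/39. Setting z/39 = 4/39 gives z = (4/39)·39 = 4.

z = 4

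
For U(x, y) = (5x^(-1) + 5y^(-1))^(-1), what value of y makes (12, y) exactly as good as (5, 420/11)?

U depends on (x, y) only through S = 5x^(-1) + 5y^(-1), so equal utility means equal S. At (5, 420/11): S = 95/84.
With x = 12: 5·12^(-1) = 5/12, so 5y^(-1) = 95/84 − 5/12 = 5/7, i.e. y^(-1) = 1/7.
Hence y = 1/(1/7) = 7.
Check: U(12, 7) = 0.8842.

y = 7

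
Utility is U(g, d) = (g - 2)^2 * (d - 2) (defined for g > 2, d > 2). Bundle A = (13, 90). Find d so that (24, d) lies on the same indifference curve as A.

d = 24

U(13, 90) = 10648.
Set U(24, d) = 10648 and solve.
With g = 24: (24 − 2)^2 = 484, so (d − 2) = 10648/484 = 22.
So d = 2 + 22 = 24.
Check: U(24, 24) = 10648.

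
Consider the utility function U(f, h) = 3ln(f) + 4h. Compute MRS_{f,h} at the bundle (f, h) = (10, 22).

MU_f = 3/f, MU_h = 4.
MRS = 3/f ÷ 4.
At (10, 22): MRS = 3/40.
So at (10, 22) the consumer would give up 3/40 units of h for one more unit of f.

MRS = 3/40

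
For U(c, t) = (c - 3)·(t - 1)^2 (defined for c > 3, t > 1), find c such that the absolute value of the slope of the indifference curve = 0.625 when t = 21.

MU_c = (t−1)^2, MU_t = 2·(c−3)·(t−1).
MRS = (1/2)·(t−1)/(c−3).
Substitute t = 21: MRS = 10/(c − 3). Setting this equal to 0.625 gives c − 3 = 10/0.625 = 16, so c = 19.

c = 19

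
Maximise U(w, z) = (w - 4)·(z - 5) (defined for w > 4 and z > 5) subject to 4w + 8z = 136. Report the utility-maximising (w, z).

w* = 14, z* = 10

MU_w = (z−5), MU_z = (w−4).
MRS = (z−5)/(w−4).
Tangency: set MRS = p_w/p_z = 4/8 = 0.5.
So (z − 5)/(w − 4) = 0.5, i.e. (z − 5) = 0.5·(w − 4).
Rewrite the budget in excess-of-subsistence terms: 4·(w − 4) + 8·(z − 5) = 136 − 4·4 − 8·5 = 80.
Substituting, 8·(w − 4) = 80, so w − 4 = 10 and w* = 14.
Then z − 5 = 0.5·10 = 5, so z* = 10.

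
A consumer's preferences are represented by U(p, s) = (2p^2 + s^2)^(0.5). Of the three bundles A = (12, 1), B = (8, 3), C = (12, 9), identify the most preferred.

Bundle C

Evaluate utility at each bundle:
U(A) = 17.000.
U(B) = 11.705.
U(C) = 19.209.
Highest utility is C, so C ≻ A ≻ B.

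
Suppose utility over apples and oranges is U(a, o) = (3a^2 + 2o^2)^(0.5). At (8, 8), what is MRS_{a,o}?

MRS = 1.5

For CES with ρ = 2, MRS = (3/2)·(o/a)^(-1).
At (8, 8): MRS = 1.5.
That is, one extra unit of a is worth 1.5 units of o at the margin.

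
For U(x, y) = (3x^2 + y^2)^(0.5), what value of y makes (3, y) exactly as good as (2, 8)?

U depends on (x, y) only through S = 3x^2 + y^2, so equal utility means equal S. At (2, 8): S = 76.
With x = 3: 3·3^2 = 27, so y^2 = 76 − 27 = 49.
Hence y = √49 = 7.
Check: U(3, 7) = 8.7178.

y = 7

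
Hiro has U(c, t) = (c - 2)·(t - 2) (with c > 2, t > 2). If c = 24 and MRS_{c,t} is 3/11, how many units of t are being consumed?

t = 8

MU_c = (t−2), MU_t = (c−2).
MRS = (t−2)/(c−2).
Substitute c = 24: MRS = (t − 2)/22. Setting this equal to 3/11 gives t − 2 = (3/11)·22 = 6, so t = 8.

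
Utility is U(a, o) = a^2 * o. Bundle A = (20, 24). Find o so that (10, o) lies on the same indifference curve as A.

o = 96

U(20, 24) = 9600.
Set U(10, o) = 9600 and solve.
With a = 10: 10^2 = 100, so o = 9600/100 = 96.
Check: U(10, 96) = 9600.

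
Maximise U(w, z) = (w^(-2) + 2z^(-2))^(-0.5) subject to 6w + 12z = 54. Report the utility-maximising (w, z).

w* = 3, z* = 3

For CES with ρ = -2, MRS = (1/2)·(z/w)^3.
Tangency: set MRS = p_w/p_z = 6/12 = 0.5.
So (z/w)^3 = 1; taking the cube root, z/w = 1, i.e. z = w.
Substitute into the budget 6·w + 12·z = 54: 18·w = 54, so w* = 3 and z* = 3.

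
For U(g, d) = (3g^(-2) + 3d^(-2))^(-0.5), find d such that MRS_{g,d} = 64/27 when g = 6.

For CES with ρ = -2, MRS = (d/g)^3.
Setting (d/6)^3 = 64/27 gives d/6 = 4/3 and d = 8.

d = 8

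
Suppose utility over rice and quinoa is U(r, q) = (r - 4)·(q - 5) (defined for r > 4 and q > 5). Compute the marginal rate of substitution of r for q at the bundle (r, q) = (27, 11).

MRS = 6/23

MU_r = (q−5), MU_q = (r−4).
MRS = (q−5)/(r−4).
At (27, 11): MRS = 6/23.
The indifference curve has slope −6/23 at this bundle.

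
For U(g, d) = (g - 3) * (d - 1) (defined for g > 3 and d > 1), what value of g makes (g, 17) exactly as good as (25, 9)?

g = 14

U(25, 9) = 176.
Set U(g, 17) = 176 and solve.
With d = 17: (17 − 1) = 16, so (g − 3) = 176/16 = 11.
So g = 3 + 11 = 14.
Check: U(14, 17) = 176.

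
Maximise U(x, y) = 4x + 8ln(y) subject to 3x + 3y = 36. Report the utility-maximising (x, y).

MU_x = 4, MU_y = 8/y.
MRS = 4 ÷ (8/y).
Tangency: set MRS = p_x/p_y = 3/3 = 1.
MRS depends only on y: 0.5·y = 1 ⇒ y* = 1/0.5 = 2.
From the budget, 3·x = 36 − 3·2 = 30, so x* = 10.

x* = 10, y* = 2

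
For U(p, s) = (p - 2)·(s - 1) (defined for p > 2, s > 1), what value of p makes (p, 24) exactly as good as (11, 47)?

U(11, 47) = 414.
Set U(p, 24) = 414 and solve.
With s = 24: (24 − 1) = 23, so (p − 2) = 414/23 = 18.
So p = 2 + 18 = 20.
Check: U(20, 24) = 414.

p = 20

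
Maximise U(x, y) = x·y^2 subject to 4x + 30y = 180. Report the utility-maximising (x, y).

MU_x = y^2 and MU_y = 2·x·y.
MRS = MU_x/MU_y = (1/2)·y/x.
Tangency: set MRS = p_x/p_y = 4/30 = 2/15.
So (1/2)·y/x = 2/15, i.e. y = (4/15)·x.
Substitute into the budget 4·x + 30·y = 180: 12·x = 180, so x* = 15.
Then y* = (4/15)·15 = 4.

x* = 15, y* = 4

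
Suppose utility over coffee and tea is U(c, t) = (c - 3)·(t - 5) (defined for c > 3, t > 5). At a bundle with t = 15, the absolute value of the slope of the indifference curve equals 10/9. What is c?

MU_c = (t−5), MU_t = (c−3).
MRS = (t−5)/(c−3).
Substitute t = 15: MRS = 10/(c − 3). Setting this equal to 10/9 gives c − 3 = 10/(10/9) = 9, so c = 12.

c = 12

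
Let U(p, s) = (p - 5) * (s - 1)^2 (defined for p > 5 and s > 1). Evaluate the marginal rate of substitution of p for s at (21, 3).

MRS = 1/16

MU_p = (s−1)^2, MU_s = 2·(p−5)·(s−1).
MRS = (1/2)·(s−1)/(p−5).
At (21, 3): MRS = 1/16.
That is, one extra unit of p is worth 1/16 units of s at the margin.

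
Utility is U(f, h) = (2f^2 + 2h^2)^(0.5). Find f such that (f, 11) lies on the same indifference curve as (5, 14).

f = 10

U depends on (f, h) only through S = 2f^2 + 2h^2, so equal utility means equal S. At (5, 14): S = 442.
With h = 11: 2·11^2 = 242, so 2f^2 = 442 − 242 = 200, i.e. f^2 = 100.
Hence f = √100 = 10.
Check: U(10, 11) = 21.0238.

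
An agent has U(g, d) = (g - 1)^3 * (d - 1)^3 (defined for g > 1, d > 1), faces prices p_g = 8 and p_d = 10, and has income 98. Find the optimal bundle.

MU_g = 3·(g−1)^2·(d−1)^3, MU_d = 3·(g−1)^3·(d−1)^2.
MRS = (d−1)/(g−1).
Tangency: set MRS = p_g/p_d = 8/10 = 0.8.
So (d − 1)/(g − 1) = 0.8, i.e. (d − 1) = 0.8·(g − 1).
Rewrite the budget in excess-of-subsistence terms: 8·(g − 1) + 10·(d − 1) = 98 − 8·1 − 10·1 = 80.
Substituting, 16·(g − 1) = 80, so g − 1 = 5 and g* = 6.
Then d − 1 = 0.8·5 = 4, so d* = 5.

g* = 6, d* = 5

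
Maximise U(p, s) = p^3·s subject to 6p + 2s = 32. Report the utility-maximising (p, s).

MU_p = 3·p^2·s and MU_s = p^3.
MRS = MU_p/MU_s = (3/1)·s/p.
Tangency: set MRS = p_p/p_s = 6/2 = 3.
So (3/1)·s/p = 3, i.e. s = p.
Substitute into the budget 6·p + 2·s = 32: 8·p = 32, so p* = 4.
Then s* = 4.

p* = 4, s* = 4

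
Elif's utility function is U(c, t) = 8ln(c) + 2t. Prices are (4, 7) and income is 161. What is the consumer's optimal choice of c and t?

c* = 7, t* = 19

MU_c = 8/c, MU_t = 2.
MRS = 8/c ÷ 2.
Tangency: set MRS = p_c/p_t = 4/7.
MRS depends only on c: 4/c = 4/7 ⇒ c* = 4/(4/7) = 7.
From the budget, 7·t = 161 − 4·7 = 133, so t* = 19.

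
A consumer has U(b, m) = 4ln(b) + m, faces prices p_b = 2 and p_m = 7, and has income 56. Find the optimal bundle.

MU_b = 4/b, MU_m = 1.
MRS = 4/b ÷ 1.
Tangency: set MRS = p_b/p_m = 2/7.
MRS depends only on b: 4/b = 2/7 ⇒ b* = 4/(2/7) = 14.
From the budget, 7·m = 56 − 2·14 = 28, so m* = 4.

b* = 14, m* = 4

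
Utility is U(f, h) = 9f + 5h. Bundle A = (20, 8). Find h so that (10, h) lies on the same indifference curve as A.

h = 26

U(20, 8) = 220.
Set U(10, h) = 220 and solve.
9·10 + 5h = 220 ⇒ 5h = 130 ⇒ h = 26.
Check: U(10, 26) = 220.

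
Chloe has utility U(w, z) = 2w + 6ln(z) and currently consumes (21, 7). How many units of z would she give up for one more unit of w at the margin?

MRS = 7/3

MU_w = 2, MU_z = 6/z.
MRS = 2 ÷ (6/z).
At (21, 7): MRS = 7/3.
The indifference curve has slope −7/3 at this bundle.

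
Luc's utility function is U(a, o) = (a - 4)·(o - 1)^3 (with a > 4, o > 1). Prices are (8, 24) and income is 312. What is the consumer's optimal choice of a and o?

MU_a = (o−1)^3, MU_o = 3·(a−4)·(o−1)^2.
MRS = (1/3)·(o−1)/(a−4).
Tangency: set MRS = p_a/p_o = 8/24 = 1/3.
So (1/3)·(o − 1)/(a − 4) = 1/3, i.e. (o − 1) = (a − 4).
Rewrite the budget in excess-of-subsistence terms: 8·(a − 4) + 24·(o − 1) = 312 − 8·4 − 24·1 = 256.
Substituting, 32·(a − 4) = 256, so a − 4 = 8 and a* = 12.
Then o − 1 = 8, so o* = 9.

a* = 12, o* = 9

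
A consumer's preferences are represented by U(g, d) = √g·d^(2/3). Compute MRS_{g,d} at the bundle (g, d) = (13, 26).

MU_g = 0.5·g^(-0.5)·d^(2/3) and MU_d = 2/3·√g·d^(-1/3).
MRS = MU_g/MU_d = (0.75)·d/g.
At (13, 26): MRS = 1.5.
So at (13, 26) the consumer would give up 1.5 units of d for one more unit of g.

MRS = 1.5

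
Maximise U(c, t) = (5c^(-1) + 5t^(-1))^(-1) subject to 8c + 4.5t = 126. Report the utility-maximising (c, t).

For CES with ρ = -1, MRS = (t/c)^2.
Tangency: set MRS = p_c/p_t = 8/4.5 = 16/9.
So (t/c)^2 = 16/9; taking the square root, t/c = 4/3, i.e. t = (4/3)·c.
Substitute into the budget 8·c + 4.5·t = 126: 14·c = 126, so c* = 9 and t* = (4/3)·9 = 12.

c* = 9, t* = 12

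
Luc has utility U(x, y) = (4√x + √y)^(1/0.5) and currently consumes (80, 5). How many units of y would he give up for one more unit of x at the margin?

MRS = 1

For CES with ρ = 0.5, MRS = (4/1)·√(y/x).
At (80, 5): MRS = 1.
That is, one extra unit of x is worth 1 units of y at the margin.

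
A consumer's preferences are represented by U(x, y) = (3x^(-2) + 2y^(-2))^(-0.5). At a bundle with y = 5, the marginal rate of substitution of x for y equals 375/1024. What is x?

For CES with ρ = -2, MRS = (3/2)·(y/x)^3.
Setting (3/2)·(5/x)^3 = 375/1024 gives (5/x)^3 = 125/512, so 5/x = 0.625 and x = 8.

x = 8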